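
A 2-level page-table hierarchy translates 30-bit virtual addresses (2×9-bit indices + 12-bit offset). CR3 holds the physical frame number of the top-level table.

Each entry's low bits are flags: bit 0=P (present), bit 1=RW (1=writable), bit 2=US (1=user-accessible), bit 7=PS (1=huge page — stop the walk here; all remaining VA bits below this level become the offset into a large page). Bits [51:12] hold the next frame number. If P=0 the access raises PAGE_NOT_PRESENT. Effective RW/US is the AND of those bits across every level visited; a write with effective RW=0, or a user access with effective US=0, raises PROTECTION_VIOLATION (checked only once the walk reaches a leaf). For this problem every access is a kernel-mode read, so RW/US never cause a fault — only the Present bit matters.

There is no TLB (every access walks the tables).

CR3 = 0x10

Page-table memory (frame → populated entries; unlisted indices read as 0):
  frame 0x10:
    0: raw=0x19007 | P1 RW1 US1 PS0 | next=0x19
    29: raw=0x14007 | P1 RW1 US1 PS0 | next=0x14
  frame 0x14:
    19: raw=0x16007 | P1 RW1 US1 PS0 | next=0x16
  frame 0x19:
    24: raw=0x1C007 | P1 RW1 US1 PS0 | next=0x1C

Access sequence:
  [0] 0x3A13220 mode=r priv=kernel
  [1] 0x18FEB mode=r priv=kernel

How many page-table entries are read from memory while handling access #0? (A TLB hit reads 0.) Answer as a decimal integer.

Trace:
#0 VA=0x3A13220 (r,kernel):
  L0 @0x10[29] → 0x14007  P=1,RW=1,US=1,PS=0
  L1 @0x14[19] → 0x16007  P=1,RW=1,US=1,PS=0
  ⇒ phys 0x16220  [2 reads]
#1 VA=0x18FEB (r,kernel):
  L0 @0x10[0] → 0x19007  P=1,RW=1,US=1,PS=0
  L1 @0x19[24] → 0x1C007  P=1,RW=1,US=1,PS=0
  ⇒ phys 0x1CFEB  [2 reads]

Entries read for #0: 2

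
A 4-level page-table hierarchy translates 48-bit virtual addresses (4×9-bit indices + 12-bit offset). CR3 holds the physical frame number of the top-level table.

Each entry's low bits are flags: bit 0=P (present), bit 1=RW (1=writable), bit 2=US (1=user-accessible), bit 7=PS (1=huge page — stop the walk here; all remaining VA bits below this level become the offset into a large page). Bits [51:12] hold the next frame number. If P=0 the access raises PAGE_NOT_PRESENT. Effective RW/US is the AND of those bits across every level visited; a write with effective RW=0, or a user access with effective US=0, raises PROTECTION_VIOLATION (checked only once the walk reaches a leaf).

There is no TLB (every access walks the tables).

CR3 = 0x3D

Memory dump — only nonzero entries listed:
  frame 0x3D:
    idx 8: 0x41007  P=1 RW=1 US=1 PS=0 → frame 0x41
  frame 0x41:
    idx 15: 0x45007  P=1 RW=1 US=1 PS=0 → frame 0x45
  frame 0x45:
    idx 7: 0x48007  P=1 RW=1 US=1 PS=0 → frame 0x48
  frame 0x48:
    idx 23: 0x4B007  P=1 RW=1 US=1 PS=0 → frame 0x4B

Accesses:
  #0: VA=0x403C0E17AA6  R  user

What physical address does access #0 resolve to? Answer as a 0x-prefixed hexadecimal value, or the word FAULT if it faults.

Per-access translation:
#0 VA=0x403C0E17AA6 (r,user):
  lvl0: tbl 0x3D, slot 8 ⇒ 0x41007 (P1/RW1/US1/PS0)
  lvl1: tbl 0x41, slot 15 ⇒ 0x45007 (P1/RW1/US1/PS0)
  lvl2: tbl 0x45, slot 7 ⇒ 0x48007 (P1/RW1/US1/PS0)
  lvl3: tbl 0x48, slot 23 ⇒ 0x4B007 (P1/RW1/US1/PS0)
  ✓ 0x4BAA6  — 4 lookups

Access #0 PA: 0x4BAA6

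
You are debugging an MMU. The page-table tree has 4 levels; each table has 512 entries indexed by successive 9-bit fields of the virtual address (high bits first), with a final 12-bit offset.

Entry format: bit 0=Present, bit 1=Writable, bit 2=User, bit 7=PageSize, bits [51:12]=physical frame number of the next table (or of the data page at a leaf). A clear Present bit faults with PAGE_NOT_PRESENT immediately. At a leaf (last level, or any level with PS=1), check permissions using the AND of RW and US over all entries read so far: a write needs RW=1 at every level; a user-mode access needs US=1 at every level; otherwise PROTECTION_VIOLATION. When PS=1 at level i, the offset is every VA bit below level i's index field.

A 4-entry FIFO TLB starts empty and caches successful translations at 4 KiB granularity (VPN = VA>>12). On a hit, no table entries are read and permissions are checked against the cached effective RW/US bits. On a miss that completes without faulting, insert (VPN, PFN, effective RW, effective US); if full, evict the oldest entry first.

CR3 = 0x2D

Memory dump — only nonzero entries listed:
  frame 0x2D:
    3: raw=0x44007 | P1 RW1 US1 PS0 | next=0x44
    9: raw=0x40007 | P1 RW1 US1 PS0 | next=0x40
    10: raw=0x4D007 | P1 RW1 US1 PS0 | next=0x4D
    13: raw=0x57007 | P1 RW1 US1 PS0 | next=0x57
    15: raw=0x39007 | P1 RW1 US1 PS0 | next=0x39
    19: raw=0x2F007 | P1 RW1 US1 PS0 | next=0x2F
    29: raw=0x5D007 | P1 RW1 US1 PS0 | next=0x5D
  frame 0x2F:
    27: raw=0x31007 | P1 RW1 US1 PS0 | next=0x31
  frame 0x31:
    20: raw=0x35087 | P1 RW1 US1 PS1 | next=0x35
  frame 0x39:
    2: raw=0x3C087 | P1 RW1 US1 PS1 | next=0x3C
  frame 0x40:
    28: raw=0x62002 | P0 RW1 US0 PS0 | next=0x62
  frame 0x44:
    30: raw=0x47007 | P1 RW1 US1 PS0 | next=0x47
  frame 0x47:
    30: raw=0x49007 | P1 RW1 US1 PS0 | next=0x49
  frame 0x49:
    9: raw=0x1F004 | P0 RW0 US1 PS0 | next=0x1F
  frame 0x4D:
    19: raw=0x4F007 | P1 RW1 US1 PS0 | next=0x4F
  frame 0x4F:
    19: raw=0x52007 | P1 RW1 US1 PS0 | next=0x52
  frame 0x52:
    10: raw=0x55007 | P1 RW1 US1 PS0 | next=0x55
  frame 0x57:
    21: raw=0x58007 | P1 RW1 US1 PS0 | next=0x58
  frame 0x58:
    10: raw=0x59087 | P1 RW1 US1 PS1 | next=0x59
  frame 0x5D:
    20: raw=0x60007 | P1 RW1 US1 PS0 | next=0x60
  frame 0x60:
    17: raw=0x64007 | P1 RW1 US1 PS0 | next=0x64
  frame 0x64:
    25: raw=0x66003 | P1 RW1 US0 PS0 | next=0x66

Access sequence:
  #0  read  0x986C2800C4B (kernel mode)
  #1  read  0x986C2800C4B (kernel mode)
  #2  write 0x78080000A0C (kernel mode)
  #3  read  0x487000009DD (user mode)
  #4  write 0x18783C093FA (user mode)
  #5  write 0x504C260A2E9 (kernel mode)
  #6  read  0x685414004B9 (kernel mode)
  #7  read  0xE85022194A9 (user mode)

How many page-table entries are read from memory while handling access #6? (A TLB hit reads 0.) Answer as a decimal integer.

Trace:
#0 VA=0x986C2800C4B (r,kernel):
  lvl0: tbl 0x2D, slot 19 ⇒ 0x2F007 (P1/RW1/US1/PS0)
  lvl1: tbl 0x2F, slot 27 ⇒ 0x31007 (P1/RW1/US1/PS0)
  lvl2: tbl 0x31, slot 20 ⇒ 0x35087 (P1/RW1/US1/PS1)
  ⇒ phys 0x35C4B (huge @L2)  [3 reads]
#1 VA=0x986C2800C4B (r,kernel):
  TLB hit vpn=0x986C2800 → PA=0x35C4B
#2 VA=0x78080000A0C (w,kernel):
  lvl0: tbl 0x2D, slot 15 ⇒ 0x39007 (P1/RW1/US1/PS0)
  lvl1: tbl 0x39, slot 2 ⇒ 0x3C087 (P1/RW1/US1/PS1)
  ⇒ phys 0x3CA0C (huge @L1)  [2 reads]
#3 VA=0x487000009DD (r,user):
  lvl0: tbl 0x2D, slot 9 ⇒ 0x40007 (P1/RW1/US1/PS0)
  lvl1: tbl 0x40, slot 28 ⇒ 0x62002 (P0/RW1/US0/PS0)
  → PAGE_NOT_PRESENT  (2 entries read)
#4 VA=0x18783C093FA (w,user):
  lvl0: tbl 0x2D, slot 3 ⇒ 0x44007 (P1/RW1/US1/PS0)
  lvl1: tbl 0x44, slot 30 ⇒ 0x47007 (P1/RW1/US1/PS0)
  lvl2: tbl 0x47, slot 30 ⇒ 0x49007 (P1/RW1/US1/PS0)
  lvl3: tbl 0x49, slot 9 ⇒ 0x1F004 (P0/RW0/US1/PS0)
  → PAGE_NOT_PRESENT  (4 entries read)
#5 VA=0x504C260A2E9 (w,kernel):
  lvl0: tbl 0x2D, slot 10 ⇒ 0x4D007 (P1/RW1/US1/PS0)
  lvl1: tbl 0x4D, slot 19 ⇒ 0x4F007 (P1/RW1/US1/PS0)
  lvl2: tbl 0x4F, slot 19 ⇒ 0x52007 (P1/RW1/US1/PS0)
  lvl3: tbl 0x52, slot 10 ⇒ 0x55007 (P1/RW1/US1/PS0)
  ⇒ phys 0x552E9  [4 reads]
#6 VA=0x685414004B9 (r,kernel):
  lvl0: tbl 0x2D, slot 13 ⇒ 0x57007 (P1/RW1/US1/PS0)
  lvl1: tbl 0x57, slot 21 ⇒ 0x58007 (P1/RW1/US1/PS0)
  lvl2: tbl 0x58, slot 10 ⇒ 0x59087 (P1/RW1/US1/PS1)
  ⇒ phys 0x594B9 (huge @L2)  [3 reads]
#7 VA=0xE85022194A9 (r,user):
  lvl0: tbl 0x2D, slot 29 ⇒ 0x5D007 (P1/RW1/US1/PS0)
  lvl1: tbl 0x5D, slot 20 ⇒ 0x60007 (P1/RW1/US1/PS0)
  lvl2: tbl 0x60, slot 17 ⇒ 0x64007 (P1/RW1/US1/PS0)
  lvl3: tbl 0x64, slot 25 ⇒ 0x66003 (P1/RW1/US0/PS0)
  → PROTECTION_VIOLATION  (4 entries read)

Entries read for #6: 3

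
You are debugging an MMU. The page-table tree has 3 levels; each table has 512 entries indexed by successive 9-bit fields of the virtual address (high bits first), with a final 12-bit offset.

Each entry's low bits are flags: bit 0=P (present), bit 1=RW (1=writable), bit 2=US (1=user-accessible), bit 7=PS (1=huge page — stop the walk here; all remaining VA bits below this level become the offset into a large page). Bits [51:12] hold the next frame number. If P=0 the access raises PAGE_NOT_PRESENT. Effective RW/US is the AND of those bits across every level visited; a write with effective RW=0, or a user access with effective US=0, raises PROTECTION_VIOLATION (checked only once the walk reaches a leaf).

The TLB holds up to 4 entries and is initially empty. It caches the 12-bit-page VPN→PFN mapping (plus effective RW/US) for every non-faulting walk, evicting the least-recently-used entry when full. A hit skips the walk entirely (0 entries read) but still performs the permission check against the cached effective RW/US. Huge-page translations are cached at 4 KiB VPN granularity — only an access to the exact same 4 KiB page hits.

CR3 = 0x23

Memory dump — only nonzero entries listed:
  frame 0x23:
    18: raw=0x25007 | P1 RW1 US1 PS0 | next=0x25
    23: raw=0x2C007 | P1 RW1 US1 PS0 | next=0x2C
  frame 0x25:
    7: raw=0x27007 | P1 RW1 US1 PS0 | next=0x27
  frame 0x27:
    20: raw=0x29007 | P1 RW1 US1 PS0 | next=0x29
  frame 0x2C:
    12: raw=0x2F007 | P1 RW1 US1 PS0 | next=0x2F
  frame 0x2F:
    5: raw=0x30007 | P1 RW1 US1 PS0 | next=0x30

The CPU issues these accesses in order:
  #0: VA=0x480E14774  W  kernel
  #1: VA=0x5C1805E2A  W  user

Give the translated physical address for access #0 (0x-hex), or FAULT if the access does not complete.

Trace:
#0 VA=0x480E14774 (w,kernel):
  [0] read 0x23 idx=18: raw=0x25007 flags P=1 W=1 U=1 S=0
  [1] read 0x25 idx=7: raw=0x27007 flags P=1 W=1 U=1 S=0
  [2] read 0x27 idx=20: raw=0x29007 flags P=1 W=1 U=1 S=0
  ✓ 0x29774  — 3 lookups
#1 VA=0x5C1805E2A (w,user):
  [0] read 0x23 idx=23: raw=0x2C007 flags P=1 W=1 U=1 S=0
  [1] read 0x2C idx=12: raw=0x2F007 flags P=1 W=1 U=1 S=0
  [2] read 0x2F idx=5: raw=0x30007 flags P=1 W=1 U=1 S=0
  ✓ 0x30E2A  — 3 lookups

Access #0 PA: 0x29774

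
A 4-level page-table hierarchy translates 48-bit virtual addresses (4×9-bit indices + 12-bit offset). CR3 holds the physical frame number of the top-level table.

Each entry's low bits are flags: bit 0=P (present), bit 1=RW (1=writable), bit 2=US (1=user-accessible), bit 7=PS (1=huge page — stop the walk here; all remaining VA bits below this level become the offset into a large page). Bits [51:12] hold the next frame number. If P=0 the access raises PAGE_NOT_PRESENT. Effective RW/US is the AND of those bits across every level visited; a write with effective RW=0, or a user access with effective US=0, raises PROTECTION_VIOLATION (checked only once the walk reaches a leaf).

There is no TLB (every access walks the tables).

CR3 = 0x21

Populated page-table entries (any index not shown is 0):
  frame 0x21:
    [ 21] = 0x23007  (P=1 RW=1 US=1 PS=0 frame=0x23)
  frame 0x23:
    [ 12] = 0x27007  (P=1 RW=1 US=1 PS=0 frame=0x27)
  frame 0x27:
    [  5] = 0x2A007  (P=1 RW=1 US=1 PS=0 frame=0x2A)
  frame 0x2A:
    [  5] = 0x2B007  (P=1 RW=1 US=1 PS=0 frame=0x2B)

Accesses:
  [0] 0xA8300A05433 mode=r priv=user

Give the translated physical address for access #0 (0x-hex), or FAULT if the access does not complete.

Per-access translation:
#0 VA=0xA8300A05433 (r,user):
  L0: frame=0x21 idx=21 entry=0x23007 [P=1 RW=1 US=1 PS=0]
  L1: frame=0x23 idx=12 entry=0x27007 [P=1 RW=1 US=1 PS=0]
  L2: frame=0x27 idx=5 entry=0x2A007 [P=1 RW=1 US=1 PS=0]
  L3: frame=0x2A idx=5 entry=0x2B007 [P=1 RW=1 US=1 PS=0]
  ⇒ phys 0x2B433  [4 reads]

Access #0 PA: 0x2B433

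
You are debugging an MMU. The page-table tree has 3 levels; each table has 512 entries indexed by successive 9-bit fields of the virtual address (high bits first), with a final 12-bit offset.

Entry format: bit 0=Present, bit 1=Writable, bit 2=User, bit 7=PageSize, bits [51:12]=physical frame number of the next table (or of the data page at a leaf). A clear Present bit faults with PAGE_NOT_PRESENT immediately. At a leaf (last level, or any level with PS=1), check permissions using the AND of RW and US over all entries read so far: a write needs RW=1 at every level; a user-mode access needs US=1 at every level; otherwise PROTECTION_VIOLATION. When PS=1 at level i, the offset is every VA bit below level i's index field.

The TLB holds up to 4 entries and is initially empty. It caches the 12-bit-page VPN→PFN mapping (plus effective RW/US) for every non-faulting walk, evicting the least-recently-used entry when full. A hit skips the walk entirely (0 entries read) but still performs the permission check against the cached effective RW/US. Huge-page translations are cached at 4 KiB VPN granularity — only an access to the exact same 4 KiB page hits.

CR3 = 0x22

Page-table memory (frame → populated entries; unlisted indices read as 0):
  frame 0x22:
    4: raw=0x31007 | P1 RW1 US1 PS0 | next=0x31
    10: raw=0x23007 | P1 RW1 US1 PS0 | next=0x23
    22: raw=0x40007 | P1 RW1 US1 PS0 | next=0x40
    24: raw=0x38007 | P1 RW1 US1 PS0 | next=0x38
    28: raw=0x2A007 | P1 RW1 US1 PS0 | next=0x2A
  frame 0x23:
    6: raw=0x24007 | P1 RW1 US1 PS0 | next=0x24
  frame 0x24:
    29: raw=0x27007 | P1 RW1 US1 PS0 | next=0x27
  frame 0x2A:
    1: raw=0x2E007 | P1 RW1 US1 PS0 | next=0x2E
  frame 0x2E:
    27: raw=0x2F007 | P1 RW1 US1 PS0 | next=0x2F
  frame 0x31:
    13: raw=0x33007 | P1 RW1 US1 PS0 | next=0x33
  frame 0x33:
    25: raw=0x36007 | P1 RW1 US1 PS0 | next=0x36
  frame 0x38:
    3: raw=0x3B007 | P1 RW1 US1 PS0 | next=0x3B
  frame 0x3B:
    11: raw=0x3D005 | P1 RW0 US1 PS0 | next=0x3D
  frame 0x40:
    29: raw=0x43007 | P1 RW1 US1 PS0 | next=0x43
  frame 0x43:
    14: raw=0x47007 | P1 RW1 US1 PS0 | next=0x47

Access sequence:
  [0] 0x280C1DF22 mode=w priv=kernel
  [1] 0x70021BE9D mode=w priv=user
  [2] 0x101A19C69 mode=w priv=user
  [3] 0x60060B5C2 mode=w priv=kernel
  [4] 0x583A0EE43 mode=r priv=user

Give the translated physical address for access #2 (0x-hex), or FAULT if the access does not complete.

Per-access translation:
#0 VA=0x280C1DF22 (w,kernel):
  L0 @0x22[10] → 0x23007  P=1,RW=1,US=1,PS=0
  L1 @0x23[6] → 0x24007  P=1,RW=1,US=1,PS=0
  L2 @0x24[29] → 0x27007  P=1,RW=1,US=1,PS=0
  ⇒ phys 0x27F22  [3 reads]
#1 VA=0x70021BE9D (w,user):
  L0 @0x22[28] → 0x2A007  P=1,RW=1,US=1,PS=0
  L1 @0x2A[1] → 0x2E007  P=1,RW=1,US=1,PS=0
  L2 @0x2E[27] → 0x2F007  P=1,RW=1,US=1,PS=0
  ⇒ phys 0x2FE9D  [3 reads]
#2 VA=0x101A19C69 (w,user):
  L0 @0x22[4] → 0x31007  P=1,RW=1,US=1,PS=0
  L1 @0x31[13] → 0x33007  P=1,RW=1,US=1,PS=0
  L2 @0x33[25] → 0x36007  P=1,RW=1,US=1,PS=0
  ⇒ phys 0x36C69  [3 reads]
#3 VA=0x60060B5C2 (w,kernel):
  L0 @0x22[24] → 0x38007  P=1,RW=1,US=1,PS=0
  L1 @0x38[3] → 0x3B007  P=1,RW=1,US=1,PS=0
  L2 @0x3B[11] → 0x3D005  P=1,RW=0,US=1,PS=0
  → PROTECTION_VIOLATION  (3 entries read)
#4 VA=0x583A0EE43 (r,user):
  L0 @0x22[22] → 0x40007  P=1,RW=1,US=1,PS=0
  L1 @0x40[29] → 0x43007  P=1,RW=1,US=1,PS=0
  L2 @0x43[14] → 0x47007  P=1,RW=1,US=1,PS=0
  ⇒ phys 0x47E43  [3 reads]

Access #2 PA: 0x36C69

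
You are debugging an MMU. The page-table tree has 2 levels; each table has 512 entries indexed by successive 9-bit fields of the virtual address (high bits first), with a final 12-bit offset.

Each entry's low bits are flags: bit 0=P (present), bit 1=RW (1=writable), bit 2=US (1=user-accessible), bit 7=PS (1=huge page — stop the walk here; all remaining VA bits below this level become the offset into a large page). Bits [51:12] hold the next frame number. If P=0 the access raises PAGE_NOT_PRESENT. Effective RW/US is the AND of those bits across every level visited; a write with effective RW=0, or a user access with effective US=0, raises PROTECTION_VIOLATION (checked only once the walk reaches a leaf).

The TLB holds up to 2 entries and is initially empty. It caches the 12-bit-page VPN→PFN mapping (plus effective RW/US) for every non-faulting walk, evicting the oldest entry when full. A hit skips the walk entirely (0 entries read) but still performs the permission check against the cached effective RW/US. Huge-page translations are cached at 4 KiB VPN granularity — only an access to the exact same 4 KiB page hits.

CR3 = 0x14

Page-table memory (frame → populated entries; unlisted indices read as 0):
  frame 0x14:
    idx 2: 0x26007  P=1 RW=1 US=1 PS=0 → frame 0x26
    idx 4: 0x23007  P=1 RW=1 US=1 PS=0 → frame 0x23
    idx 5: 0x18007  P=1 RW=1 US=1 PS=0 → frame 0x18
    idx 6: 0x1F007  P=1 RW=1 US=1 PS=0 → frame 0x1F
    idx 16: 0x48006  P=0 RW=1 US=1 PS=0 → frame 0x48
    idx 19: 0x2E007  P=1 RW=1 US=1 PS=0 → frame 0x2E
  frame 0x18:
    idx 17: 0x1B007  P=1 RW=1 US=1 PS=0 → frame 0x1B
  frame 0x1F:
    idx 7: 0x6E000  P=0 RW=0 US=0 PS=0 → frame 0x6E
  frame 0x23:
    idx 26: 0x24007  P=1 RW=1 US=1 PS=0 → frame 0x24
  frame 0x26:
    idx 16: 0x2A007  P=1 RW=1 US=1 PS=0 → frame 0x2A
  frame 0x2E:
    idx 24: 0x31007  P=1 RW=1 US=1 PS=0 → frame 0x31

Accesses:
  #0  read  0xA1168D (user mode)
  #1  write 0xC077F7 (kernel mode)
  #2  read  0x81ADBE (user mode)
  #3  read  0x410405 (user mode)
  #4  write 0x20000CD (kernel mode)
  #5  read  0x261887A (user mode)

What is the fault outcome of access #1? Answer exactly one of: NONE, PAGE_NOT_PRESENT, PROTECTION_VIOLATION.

Trace:
#0 VA=0xA1168D (r,user):
  L0 @0x14[5] → 0x18007  P=1,RW=1,US=1,PS=0
  L1 @0x18[17] → 0x1B007  P=1,RW=1,US=1,PS=0
  ✓ 0x1B68D  — 2 lookups
#1 VA=0xC077F7 (w,kernel):
  L0 @0x14[6] → 0x1F007  P=1,RW=1,US=1,PS=0
  L1 @0x1F[7] → 0x6E000  P=0,RW=0,US=0,PS=0
  ✗ PAGE_NOT_PRESENT  [2 reads]
#2 VA=0x81ADBE (r,user):
  L0 @0x14[4] → 0x23007  P=1,RW=1,US=1,PS=0
  L1 @0x23[26] → 0x24007  P=1,RW=1,US=1,PS=0
  ✓ 0x24DBE  — 2 lookups
#3 VA=0x410405 (r,user):
  L0 @0x14[2] → 0x26007  P=1,RW=1,US=1,PS=0
  L1 @0x26[16] → 0x2A007  P=1,RW=1,US=1,PS=0
  ✓ 0x2A405  — 2 lookups
#4 VA=0x20000CD (w,kernel):
  L0 @0x14[16] → 0x48006  P=0,RW=1,US=1,PS=0
  ✗ PAGE_NOT_PRESENT  [1 reads]
#5 VA=0x261887A (r,user):
  L0 @0x14[19] → 0x2E007  P=1,RW=1,US=1,PS=0
  L1 @0x2E[24] → 0x31007  P=1,RW=1,US=1,PS=0
  ✓ 0x3187A  — 2 lookups

Access #1 fault: PAGE_NOT_PRESENT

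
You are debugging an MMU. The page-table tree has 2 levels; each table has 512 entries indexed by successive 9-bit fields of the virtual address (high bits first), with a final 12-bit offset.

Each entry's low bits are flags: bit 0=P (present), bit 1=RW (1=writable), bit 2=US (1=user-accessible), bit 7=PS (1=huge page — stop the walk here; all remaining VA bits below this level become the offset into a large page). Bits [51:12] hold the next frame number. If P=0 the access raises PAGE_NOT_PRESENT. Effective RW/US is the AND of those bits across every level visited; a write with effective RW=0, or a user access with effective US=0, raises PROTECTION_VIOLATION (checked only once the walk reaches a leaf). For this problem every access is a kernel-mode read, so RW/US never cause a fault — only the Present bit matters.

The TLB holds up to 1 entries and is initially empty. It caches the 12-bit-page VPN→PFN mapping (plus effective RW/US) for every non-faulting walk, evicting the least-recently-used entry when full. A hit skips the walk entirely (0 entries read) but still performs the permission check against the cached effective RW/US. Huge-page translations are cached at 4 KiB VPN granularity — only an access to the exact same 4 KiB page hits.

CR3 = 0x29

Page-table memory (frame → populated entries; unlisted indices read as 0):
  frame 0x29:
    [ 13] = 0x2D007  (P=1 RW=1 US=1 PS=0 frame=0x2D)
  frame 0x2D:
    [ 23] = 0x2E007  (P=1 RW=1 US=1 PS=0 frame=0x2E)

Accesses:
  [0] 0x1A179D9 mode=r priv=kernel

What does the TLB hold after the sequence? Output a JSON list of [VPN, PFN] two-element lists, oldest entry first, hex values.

Walk each access:
#0 VA=0x1A179D9 (r,kernel):
  L0: frame=0x29 idx=13 entry=0x2D007 [P=1 RW=1 US=1 PS=0]
  L1: frame=0x2D idx=23 entry=0x2E007 [P=1 RW=1 US=1 PS=0]
  → PA=0x2E9D9  (2 entries read)

TLB: [["0x1A17", "0x2E"]]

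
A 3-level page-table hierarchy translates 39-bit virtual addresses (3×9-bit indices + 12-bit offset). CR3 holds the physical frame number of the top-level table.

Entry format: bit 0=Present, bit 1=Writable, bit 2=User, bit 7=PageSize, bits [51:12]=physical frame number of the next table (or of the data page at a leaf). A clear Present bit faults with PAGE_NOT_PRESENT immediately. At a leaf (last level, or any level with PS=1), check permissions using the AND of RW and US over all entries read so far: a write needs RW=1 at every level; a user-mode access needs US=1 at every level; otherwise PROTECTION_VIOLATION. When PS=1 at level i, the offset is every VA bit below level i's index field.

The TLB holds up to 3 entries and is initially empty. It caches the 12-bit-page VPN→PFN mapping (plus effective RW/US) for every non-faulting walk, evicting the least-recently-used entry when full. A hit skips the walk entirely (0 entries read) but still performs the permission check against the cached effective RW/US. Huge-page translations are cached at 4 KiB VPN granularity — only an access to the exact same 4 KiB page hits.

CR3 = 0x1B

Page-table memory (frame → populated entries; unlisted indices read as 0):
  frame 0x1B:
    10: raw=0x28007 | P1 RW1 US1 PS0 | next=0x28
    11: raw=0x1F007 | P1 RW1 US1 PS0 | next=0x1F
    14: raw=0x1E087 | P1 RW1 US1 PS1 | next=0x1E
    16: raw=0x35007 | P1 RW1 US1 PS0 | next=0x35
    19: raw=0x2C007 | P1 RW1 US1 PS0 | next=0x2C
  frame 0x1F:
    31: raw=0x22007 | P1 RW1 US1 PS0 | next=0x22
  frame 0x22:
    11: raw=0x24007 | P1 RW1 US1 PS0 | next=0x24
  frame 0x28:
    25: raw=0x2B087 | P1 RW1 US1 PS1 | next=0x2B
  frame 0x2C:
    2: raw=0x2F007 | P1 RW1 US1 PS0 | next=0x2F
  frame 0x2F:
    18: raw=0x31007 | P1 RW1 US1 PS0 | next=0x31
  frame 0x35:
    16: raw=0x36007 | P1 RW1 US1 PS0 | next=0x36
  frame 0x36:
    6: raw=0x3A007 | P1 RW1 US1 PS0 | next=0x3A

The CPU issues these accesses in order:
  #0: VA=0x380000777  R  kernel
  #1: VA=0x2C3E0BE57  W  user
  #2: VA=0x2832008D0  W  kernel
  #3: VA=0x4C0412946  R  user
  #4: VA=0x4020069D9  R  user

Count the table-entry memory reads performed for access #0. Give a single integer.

Trace:
#0 VA=0x380000777 (r,kernel):
  [0] read 0x1B idx=14: raw=0x1E087 flags P=1 W=1 U=1 S=1
  ⇒ phys 0x1E777 (huge @L0)  [1 reads]
#1 VA=0x2C3E0BE57 (w,user):
  [0] read 0x1B idx=11: raw=0x1F007 flags P=1 W=1 U=1 S=0
  [1] read 0x1F idx=31: raw=0x22007 flags P=1 W=1 U=1 S=0
  [2] read 0x22 idx=11: raw=0x24007 flags P=1 W=1 U=1 S=0
  ⇒ phys 0x24E57  [3 reads]
#2 VA=0x2832008D0 (w,kernel):
  [0] read 0x1B idx=10: raw=0x28007 flags P=1 W=1 U=1 S=0
  [1] read 0x28 idx=25: raw=0x2B087 flags P=1 W=1 U=1 S=1
  ⇒ phys 0x2B8D0 (huge @L1)  [2 reads]
#3 VA=0x4C0412946 (r,user):
  [0] read 0x1B idx=19: raw=0x2C007 flags P=1 W=1 U=1 S=0
  [1] read 0x2C idx=2: raw=0x2F007 flags P=1 W=1 U=1 S=0
  [2] read 0x2F idx=18: raw=0x31007 flags P=1 W=1 U=1 S=0
  ⇒ phys 0x31946  [3 reads]
#4 VA=0x4020069D9 (r,user):
  [0] read 0x1B idx=16: raw=0x35007 flags P=1 W=1 U=1 S=0
  [1] read 0x35 idx=16: raw=0x36007 flags P=1 W=1 U=1 S=0
  [2] read 0x36 idx=6: raw=0x3A007 flags P=1 W=1 U=1 S=0
  ⇒ phys 0x3A9D9  [3 reads]

Entries read for #0: 1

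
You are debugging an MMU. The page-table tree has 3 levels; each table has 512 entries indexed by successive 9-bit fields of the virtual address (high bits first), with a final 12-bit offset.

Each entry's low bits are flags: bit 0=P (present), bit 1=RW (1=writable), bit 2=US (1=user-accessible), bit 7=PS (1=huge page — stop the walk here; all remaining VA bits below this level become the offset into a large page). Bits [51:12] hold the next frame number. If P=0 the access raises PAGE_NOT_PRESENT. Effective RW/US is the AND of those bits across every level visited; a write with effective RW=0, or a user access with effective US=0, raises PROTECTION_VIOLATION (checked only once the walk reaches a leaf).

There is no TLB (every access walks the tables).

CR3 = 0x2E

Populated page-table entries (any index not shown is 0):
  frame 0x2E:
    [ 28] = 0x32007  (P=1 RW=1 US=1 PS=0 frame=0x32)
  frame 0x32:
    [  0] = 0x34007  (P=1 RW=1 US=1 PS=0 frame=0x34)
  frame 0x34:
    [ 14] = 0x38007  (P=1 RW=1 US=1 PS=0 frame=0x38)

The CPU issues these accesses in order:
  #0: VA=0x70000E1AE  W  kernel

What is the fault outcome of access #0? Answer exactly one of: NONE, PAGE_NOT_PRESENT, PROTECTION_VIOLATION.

Per-access translation:
#0 VA=0x70000E1AE (w,kernel):
  [0] read 0x2E idx=28: raw=0x32007 flags P=1 W=1 U=1 S=0
  [1] read 0x32 idx=0: raw=0x34007 flags P=1 W=1 U=1 S=0
  [2] read 0x34 idx=14: raw=0x38007 flags P=1 W=1 U=1 S=0
  → PA=0x381AE  (3 entries read)

Access #0 fault: NONE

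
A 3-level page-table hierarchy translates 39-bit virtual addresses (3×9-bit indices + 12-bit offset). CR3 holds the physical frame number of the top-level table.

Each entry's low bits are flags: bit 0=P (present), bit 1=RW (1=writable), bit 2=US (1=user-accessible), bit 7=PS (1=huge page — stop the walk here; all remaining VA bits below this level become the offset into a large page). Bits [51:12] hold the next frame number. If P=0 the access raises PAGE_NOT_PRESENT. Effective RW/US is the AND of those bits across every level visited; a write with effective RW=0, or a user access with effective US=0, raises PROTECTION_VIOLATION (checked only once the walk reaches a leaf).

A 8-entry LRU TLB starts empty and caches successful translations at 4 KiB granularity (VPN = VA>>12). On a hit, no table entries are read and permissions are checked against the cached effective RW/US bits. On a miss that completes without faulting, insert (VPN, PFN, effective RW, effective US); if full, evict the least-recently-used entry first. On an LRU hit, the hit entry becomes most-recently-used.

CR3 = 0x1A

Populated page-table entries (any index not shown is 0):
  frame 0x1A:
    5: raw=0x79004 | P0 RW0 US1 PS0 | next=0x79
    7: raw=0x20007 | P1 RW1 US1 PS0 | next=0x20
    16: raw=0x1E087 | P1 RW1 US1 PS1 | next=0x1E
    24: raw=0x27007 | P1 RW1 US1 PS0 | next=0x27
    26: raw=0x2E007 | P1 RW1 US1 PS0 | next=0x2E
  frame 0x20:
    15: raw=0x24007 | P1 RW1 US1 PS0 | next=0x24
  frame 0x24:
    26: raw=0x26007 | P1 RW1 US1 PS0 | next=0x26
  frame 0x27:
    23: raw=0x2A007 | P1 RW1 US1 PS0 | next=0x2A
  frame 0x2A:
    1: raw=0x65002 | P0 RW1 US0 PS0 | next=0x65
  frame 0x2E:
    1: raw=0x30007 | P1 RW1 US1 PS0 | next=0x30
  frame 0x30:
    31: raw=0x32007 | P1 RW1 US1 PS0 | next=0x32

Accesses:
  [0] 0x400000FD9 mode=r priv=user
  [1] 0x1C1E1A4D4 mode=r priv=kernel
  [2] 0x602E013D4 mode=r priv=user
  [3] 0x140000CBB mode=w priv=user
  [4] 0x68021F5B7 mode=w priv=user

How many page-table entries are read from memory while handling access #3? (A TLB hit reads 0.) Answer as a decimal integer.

Trace:
#0 VA=0x400000FD9 (r,user):
  L0 @0x1A[16] → 0x1E087  P=1,RW=1,US=1,PS=1
  ✓ 0x1EFD9 (huge @L0)  — 1 lookups
#1 VA=0x1C1E1A4D4 (r,kernel):
  L0 @0x1A[7] → 0x20007  P=1,RW=1,US=1,PS=0
  L1 @0x20[15] → 0x24007  P=1,RW=1,US=1,PS=0
  L2 @0x24[26] → 0x26007  P=1,RW=1,US=1,PS=0
  ✓ 0x264D4  — 3 lookups
#2 VA=0x602E013D4 (r,user):
  L0 @0x1A[24] → 0x27007  P=1,RW=1,US=1,PS=0
  L1 @0x27[23] → 0x2A007  P=1,RW=1,US=1,PS=0
  L2 @0x2A[1] → 0x65002  P=0,RW=1,US=0,PS=0
  ⇒ fault: PAGE_NOT_PRESENT  — 3 lookups
#3 VA=0x140000CBB (w,user):
  L0 @0x1A[5] → 0x79004  P=0,RW=0,US=1,PS=0
  ⇒ fault: PAGE_NOT_PRESENT  — 1 lookups
#4 VA=0x68021F5B7 (w,user):
  L0 @0x1A[26] → 0x2E007  P=1,RW=1,US=1,PS=0
  L1 @0x2E[1] → 0x30007  P=1,RW=1,US=1,PS=0
  L2 @0x30[31] → 0x32007  P=1,RW=1,US=1,PS=0
  ✓ 0x325B7  — 3 lookups

Entries read for #3: 1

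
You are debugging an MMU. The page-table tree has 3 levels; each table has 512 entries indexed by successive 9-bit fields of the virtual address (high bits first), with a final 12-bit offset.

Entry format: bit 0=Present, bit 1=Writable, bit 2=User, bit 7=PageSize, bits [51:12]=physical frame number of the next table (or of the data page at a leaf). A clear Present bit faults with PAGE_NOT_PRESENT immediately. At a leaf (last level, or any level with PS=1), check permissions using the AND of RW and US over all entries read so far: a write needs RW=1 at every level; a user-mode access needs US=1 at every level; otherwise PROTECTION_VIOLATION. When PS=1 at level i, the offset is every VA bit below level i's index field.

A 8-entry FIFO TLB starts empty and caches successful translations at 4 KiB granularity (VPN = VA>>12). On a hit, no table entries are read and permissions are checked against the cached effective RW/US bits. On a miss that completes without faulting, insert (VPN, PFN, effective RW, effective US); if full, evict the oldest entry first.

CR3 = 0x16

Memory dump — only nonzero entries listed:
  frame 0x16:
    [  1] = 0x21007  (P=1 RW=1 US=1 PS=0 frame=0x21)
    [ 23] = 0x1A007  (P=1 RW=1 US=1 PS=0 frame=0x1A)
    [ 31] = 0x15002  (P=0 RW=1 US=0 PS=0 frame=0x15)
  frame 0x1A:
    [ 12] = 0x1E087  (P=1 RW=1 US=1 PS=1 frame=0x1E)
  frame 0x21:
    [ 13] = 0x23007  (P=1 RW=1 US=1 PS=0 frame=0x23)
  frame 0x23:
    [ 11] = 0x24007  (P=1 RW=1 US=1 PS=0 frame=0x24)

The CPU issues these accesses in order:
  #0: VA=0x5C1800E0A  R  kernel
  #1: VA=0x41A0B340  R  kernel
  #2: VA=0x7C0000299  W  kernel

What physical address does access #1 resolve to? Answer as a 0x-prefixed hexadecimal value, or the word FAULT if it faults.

Trace:
#0 VA=0x5C1800E0A (r,kernel):
  lvl0: tbl 0x16, slot 23 ⇒ 0x1A007 (P1/RW1/US1/PS0)
  lvl1: tbl 0x1A, slot 12 ⇒ 0x1E087 (P1/RW1/US1/PS1)
  ✓ 0x1EE0A (huge @L1)  — 2 lookups
#1 VA=0x41A0B340 (r,kernel):
  lvl0: tbl 0x16, slot 1 ⇒ 0x21007 (P1/RW1/US1/PS0)
  lvl1: tbl 0x21, slot 13 ⇒ 0x23007 (P1/RW1/US1/PS0)
  lvl2: tbl 0x23, slot 11 ⇒ 0x24007 (P1/RW1/US1/PS0)
  ✓ 0x24340  — 3 lookups
#2 VA=0x7C0000299 (w,kernel):
  lvl0: tbl 0x16, slot 31 ⇒ 0x15002 (P0/RW1/US0/PS0)
  ⇒ fault: PAGE_NOT_PRESENT  — 1 lookups

Access #1 PA: 0x24340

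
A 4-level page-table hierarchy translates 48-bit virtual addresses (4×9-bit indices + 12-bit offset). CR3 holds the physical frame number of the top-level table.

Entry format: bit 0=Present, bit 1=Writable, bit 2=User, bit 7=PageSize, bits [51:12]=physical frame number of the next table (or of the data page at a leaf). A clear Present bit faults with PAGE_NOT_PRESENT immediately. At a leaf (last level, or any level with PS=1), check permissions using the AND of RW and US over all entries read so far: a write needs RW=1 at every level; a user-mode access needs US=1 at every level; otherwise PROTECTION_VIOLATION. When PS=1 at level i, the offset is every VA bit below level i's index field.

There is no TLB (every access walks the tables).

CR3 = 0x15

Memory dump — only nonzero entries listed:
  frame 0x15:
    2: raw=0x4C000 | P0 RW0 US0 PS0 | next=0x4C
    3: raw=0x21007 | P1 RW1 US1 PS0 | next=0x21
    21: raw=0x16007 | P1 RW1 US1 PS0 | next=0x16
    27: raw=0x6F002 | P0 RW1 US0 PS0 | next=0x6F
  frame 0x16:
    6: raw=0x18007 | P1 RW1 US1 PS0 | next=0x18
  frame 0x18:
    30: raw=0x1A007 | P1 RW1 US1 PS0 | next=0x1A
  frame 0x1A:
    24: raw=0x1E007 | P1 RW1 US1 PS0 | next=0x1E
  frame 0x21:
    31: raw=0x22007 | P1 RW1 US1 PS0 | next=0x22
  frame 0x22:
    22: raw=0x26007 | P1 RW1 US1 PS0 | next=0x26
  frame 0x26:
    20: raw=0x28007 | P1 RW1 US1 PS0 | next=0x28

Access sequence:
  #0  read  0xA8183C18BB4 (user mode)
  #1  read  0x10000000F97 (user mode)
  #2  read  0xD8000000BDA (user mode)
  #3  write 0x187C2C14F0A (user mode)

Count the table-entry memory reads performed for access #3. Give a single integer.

Per-access translation:
#0 VA=0xA8183C18BB4 (r,user):
  L0: frame=0x15 idx=21 entry=0x16007 [P=1 RW=1 US=1 PS=0]
  L1: frame=0x16 idx=6 entry=0x18007 [P=1 RW=1 US=1 PS=0]
  L2: frame=0x18 idx=30 entry=0x1A007 [P=1 RW=1 US=1 PS=0]
  L3: frame=0x1A idx=24 entry=0x1E007 [P=1 RW=1 US=1 PS=0]
  ✓ 0x1EBB4  — 4 lookups
#1 VA=0x10000000F97 (r,user):
  L0: frame=0x15 idx=2 entry=0x4C000 [P=0 RW=0 US=0 PS=0]
  ⇒ fault: PAGE_NOT_PRESENT  — 1 lookups
#2 VA=0xD8000000BDA (r,user):
  L0: frame=0x15 idx=27 entry=0x6F002 [P=0 RW=1 US=0 PS=0]
  ⇒ fault: PAGE_NOT_PRESENT  — 1 lookups
#3 VA=0x187C2C14F0A (w,user):
  L0: frame=0x15 idx=3 entry=0x21007 [P=1 RW=1 US=1 PS=0]
  L1: frame=0x21 idx=31 entry=0x22007 [P=1 RW=1 US=1 PS=0]
  L2: frame=0x22 idx=22 entry=0x26007 [P=1 RW=1 US=1 PS=0]
  L3: frame=0x26 idx=20 entry=0x28007 [P=1 RW=1 US=1 PS=0]
  ✓ 0x28F0A  — 4 lookups

Entries read for #3: 4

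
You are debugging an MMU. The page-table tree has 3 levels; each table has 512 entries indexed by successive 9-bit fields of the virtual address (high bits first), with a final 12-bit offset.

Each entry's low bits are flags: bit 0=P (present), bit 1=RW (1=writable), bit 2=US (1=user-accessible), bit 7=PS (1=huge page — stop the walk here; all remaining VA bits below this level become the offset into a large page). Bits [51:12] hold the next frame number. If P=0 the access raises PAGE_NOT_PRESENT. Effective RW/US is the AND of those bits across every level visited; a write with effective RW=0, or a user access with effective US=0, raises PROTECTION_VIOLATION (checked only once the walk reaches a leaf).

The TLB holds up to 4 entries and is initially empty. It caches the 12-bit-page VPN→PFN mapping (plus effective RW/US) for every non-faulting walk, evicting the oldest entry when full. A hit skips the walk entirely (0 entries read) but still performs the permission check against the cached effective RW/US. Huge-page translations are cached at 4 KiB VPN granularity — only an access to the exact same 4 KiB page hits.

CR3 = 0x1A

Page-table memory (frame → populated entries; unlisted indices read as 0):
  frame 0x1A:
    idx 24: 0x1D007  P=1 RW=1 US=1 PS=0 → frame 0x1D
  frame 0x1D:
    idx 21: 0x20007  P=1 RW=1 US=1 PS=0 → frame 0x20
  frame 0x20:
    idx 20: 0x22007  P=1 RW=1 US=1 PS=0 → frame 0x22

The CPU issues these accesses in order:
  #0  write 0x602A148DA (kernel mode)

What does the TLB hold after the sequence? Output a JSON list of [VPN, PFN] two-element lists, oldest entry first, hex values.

Trace:
#0 VA=0x602A148DA (w,kernel):
  L0 @0x1A[24] → 0x1D007  P=1,RW=1,US=1,PS=0
  L1 @0x1D[21] → 0x20007  P=1,RW=1,US=1,PS=0
  L2 @0x20[20] → 0x22007  P=1,RW=1,US=1,PS=0
  ⇒ phys 0x228DA  [3 reads]

TLB: [["0x602A14", "0x22"]]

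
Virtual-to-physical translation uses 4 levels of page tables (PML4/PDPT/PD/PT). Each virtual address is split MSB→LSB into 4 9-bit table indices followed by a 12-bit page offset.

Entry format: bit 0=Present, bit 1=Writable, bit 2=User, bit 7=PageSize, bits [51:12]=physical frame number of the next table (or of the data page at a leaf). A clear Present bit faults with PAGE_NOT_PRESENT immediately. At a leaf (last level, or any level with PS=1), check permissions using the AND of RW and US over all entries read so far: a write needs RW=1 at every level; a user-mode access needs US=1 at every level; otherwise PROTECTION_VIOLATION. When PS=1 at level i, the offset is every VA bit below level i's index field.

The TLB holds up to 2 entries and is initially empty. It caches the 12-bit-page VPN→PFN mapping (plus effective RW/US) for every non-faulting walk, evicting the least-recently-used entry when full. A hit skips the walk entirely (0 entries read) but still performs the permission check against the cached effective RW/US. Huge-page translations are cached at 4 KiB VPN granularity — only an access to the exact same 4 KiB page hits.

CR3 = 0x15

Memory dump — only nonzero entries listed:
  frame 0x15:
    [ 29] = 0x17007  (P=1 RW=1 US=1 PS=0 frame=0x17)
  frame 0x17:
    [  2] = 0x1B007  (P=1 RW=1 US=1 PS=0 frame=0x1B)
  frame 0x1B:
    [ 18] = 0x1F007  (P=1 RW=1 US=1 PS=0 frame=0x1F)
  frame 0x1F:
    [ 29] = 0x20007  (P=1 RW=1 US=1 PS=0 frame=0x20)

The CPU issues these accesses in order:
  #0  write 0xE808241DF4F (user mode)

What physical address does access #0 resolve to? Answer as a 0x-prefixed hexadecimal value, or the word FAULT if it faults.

Per-access translation:
#0 VA=0xE808241DF4F (w,user):
  [0] read 0x15 idx=29: raw=0x17007 flags P=1 W=1 U=1 S=0
  [1] read 0x17 idx=2: raw=0x1B007 flags P=1 W=1 U=1 S=0
  [2] read 0x1B idx=18: raw=0x1F007 flags P=1 W=1 U=1 S=0
  [3] read 0x1F idx=29: raw=0x20007 flags P=1 W=1 U=1 S=0
  ✓ 0x20F4F  — 4 lookups

Access #0 PA: 0x20F4F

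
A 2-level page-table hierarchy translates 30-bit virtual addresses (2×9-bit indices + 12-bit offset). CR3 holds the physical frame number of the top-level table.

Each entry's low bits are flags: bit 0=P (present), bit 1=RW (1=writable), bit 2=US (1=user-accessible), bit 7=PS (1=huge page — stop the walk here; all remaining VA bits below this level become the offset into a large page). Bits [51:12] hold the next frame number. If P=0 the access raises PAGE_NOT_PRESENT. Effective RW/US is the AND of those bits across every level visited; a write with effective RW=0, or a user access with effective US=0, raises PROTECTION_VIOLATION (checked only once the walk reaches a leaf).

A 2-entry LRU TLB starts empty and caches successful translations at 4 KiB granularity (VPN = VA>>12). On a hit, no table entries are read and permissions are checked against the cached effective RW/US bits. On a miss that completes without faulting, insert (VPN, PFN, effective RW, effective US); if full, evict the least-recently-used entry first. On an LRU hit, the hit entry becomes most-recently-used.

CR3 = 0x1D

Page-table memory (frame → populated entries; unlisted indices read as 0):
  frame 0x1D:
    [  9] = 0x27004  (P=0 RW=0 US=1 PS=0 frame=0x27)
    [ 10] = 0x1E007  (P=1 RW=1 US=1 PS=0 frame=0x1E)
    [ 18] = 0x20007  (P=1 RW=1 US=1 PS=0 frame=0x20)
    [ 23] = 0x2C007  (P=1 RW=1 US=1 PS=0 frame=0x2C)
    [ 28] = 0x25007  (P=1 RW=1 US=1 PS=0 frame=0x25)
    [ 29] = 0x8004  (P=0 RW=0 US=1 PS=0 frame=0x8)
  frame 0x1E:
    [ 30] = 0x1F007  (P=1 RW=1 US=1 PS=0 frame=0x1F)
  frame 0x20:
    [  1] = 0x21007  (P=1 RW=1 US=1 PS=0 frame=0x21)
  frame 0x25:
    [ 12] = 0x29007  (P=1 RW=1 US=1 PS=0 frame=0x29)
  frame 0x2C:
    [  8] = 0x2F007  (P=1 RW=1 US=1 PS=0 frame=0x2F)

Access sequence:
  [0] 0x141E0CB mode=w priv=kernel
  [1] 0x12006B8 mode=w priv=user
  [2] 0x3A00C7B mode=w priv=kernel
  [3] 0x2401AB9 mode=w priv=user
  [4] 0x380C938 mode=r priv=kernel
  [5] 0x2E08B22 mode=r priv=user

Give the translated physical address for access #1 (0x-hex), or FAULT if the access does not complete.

Walk each access:
#0 VA=0x141E0CB (w,kernel):
  [0] read 0x1D idx=10: raw=0x1E007 flags P=1 W=1 U=1 S=0
  [1] read 0x1E idx=30: raw=0x1F007 flags P=1 W=1 U=1 S=0
  ✓ 0x1F0CB  — 2 lookups
#1 VA=0x12006B8 (w,user):
  [0] read 0x1D idx=9: raw=0x27004 flags P=0 W=0 U=1 S=0
  ✗ PAGE_NOT_PRESENT  [1 reads]
#2 VA=0x3A00C7B (w,kernel):
  [0] read 0x1D idx=29: raw=0x8004 flags P=0 W=0 U=1 S=0
  ✗ PAGE_NOT_PRESENT  [1 reads]
#3 VA=0x2401AB9 (w,user):
  [0] read 0x1D idx=18: raw=0x20007 flags P=1 W=1 U=1 S=0
  [1] read 0x20 idx=1: raw=0x21007 flags P=1 W=1 U=1 S=0
  ✓ 0x21AB9  — 2 lookups
#4 VA=0x380C938 (r,kernel):
  [0] read 0x1D idx=28: raw=0x25007 flags P=1 W=1 U=1 S=0
  [1] read 0x25 idx=12: raw=0x29007 flags P=1 W=1 U=1 S=0
  ✓ 0x29938  — 2 lookups
#5 VA=0x2E08B22 (r,user):
  [0] read 0x1D idx=23: raw=0x2C007 flags P=1 W=1 U=1 S=0
  [1] read 0x2C idx=8: raw=0x2F007 flags P=1 W=1 U=1 S=0
  ✓ 0x2FB22  — 2 lookups

Access #1 PA: FAULT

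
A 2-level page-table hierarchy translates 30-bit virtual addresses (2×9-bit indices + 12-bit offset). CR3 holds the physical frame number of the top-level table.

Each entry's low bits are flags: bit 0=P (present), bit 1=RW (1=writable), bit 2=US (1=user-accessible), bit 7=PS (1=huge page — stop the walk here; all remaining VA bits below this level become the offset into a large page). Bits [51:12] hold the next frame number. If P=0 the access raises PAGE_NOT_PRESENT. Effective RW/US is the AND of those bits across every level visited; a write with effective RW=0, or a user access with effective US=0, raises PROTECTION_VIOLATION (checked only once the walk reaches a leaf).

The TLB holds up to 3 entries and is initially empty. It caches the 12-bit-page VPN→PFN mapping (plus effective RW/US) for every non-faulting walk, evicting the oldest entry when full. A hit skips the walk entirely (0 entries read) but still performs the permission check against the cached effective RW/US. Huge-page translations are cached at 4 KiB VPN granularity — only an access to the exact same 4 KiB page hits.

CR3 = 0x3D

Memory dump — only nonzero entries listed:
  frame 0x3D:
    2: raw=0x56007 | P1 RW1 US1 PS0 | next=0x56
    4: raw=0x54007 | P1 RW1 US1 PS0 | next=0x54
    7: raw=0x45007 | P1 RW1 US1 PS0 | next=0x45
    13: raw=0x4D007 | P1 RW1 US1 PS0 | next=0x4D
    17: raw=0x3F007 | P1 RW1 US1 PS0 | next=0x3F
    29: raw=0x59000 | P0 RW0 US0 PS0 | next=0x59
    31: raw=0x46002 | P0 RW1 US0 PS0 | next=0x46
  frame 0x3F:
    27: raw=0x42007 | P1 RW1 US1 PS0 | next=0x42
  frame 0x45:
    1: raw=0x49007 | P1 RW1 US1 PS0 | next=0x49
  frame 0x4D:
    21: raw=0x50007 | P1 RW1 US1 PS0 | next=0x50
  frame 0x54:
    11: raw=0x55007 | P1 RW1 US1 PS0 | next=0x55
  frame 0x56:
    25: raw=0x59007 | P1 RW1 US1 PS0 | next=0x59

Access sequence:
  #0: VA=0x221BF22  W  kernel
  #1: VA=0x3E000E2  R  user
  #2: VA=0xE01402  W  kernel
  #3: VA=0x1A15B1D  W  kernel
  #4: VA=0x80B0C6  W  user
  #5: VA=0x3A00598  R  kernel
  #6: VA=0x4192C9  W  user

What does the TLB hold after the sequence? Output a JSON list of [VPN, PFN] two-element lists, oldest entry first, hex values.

Walk each access:
#0 VA=0x221BF22 (w,kernel):
  lvl0: tbl 0x3D, slot 17 ⇒ 0x3F007 (P1/RW1/US1/PS0)
  lvl1: tbl 0x3F, slot 27 ⇒ 0x42007 (P1/RW1/US1/PS0)
  ⇒ phys 0x42F22  [2 reads]
#1 VA=0x3E000E2 (r,user):
  lvl0: tbl 0x3D, slot 31 ⇒ 0x46002 (P0/RW1/US0/PS0)
  ⇒ fault: PAGE_NOT_PRESENT  — 1 lookups
#2 VA=0xE01402 (w,kernel):
  lvl0: tbl 0x3D, slot 7 ⇒ 0x45007 (P1/RW1/US1/PS0)
  lvl1: tbl 0x45, slot 1 ⇒ 0x49007 (P1/RW1/US1/PS0)
  ⇒ phys 0x49402  [2 reads]
#3 VA=0x1A15B1D (w,kernel):
  lvl0: tbl 0x3D, slot 13 ⇒ 0x4D007 (P1/RW1/US1/PS0)
  lvl1: tbl 0x4D, slot 21 ⇒ 0x50007 (P1/RW1/US1/PS0)
  ⇒ phys 0x50B1D  [2 reads]
#4 VA=0x80B0C6 (w,user):
  lvl0: tbl 0x3D, slot 4 ⇒ 0x54007 (P1/RW1/US1/PS0)
  lvl1: tbl 0x54, slot 11 ⇒ 0x55007 (P1/RW1/US1/PS0)
  ⇒ phys 0x550C6  [2 reads]
#5 VA=0x3A00598 (r,kernel):
  lvl0: tbl 0x3D, slot 29 ⇒ 0x59000 (P0/RW0/US0/PS0)
  ⇒ fault: PAGE_NOT_PRESENT  — 1 lookups
#6 VA=0x4192C9 (w,user):
  lvl0: tbl 0x3D, slot 2 ⇒ 0x56007 (P1/RW1/US1/PS0)
  lvl1: tbl 0x56, slot 25 ⇒ 0x59007 (P1/RW1/US1/PS0)
  ⇒ phys 0x592C9  [2 reads]

TLB: [["0x1A15", "0x50"], ["0x80B", "0x55"], ["0x419", "0x59"]]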